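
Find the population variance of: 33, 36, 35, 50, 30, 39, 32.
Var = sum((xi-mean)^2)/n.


Mean = 36.4286
Squared deviations: 11.7551, 0.1837, 2.0408, 184.1837, 41.3265, 6.6122, 19.6122
Sum = 265.7143
Variance = 265.7143/7 = 37.9592

Variance = 37.9592


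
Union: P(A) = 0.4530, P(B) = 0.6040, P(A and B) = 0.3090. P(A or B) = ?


P(A∪B) = 0.4530 + 0.6040 - 0.3090
= 1.0570 - 0.3090
= 0.7480

P(A∪B) = 0.7480


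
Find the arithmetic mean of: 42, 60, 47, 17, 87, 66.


Sum = 42 + 60 + 47 + 17 + 87 + 66 = 319
n = 6
Mean = 319/6 = 53.1667

Mean = 53.1667


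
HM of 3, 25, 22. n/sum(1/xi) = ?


Sum of reciprocals = 1/3 + 1/25 + 1/22 = 0.418788
HM = 3/0.418788 = 7.1635

HM = 7.1635


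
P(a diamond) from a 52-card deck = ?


13 diamonds in 52 cards
P = 13/52 = 0.2500

P = 0.2500


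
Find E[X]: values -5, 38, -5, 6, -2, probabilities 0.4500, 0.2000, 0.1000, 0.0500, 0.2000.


E[X] = -5*0.4500 + 38*0.2000 - 5*0.1000 + 6*0.0500 - 2*0.2000
= -2.2500 + 7.6000 - 0.5000 + 0.3000 - 0.4000
= 4.7500

E[X] = 4.7500


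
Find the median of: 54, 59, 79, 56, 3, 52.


Sorted: 3, 52, 54, 56, 59, 79
n = 6 (even)
Middle values: 54 and 56
Median = (54+56)/2 = 55.0000

Median = 55.0000


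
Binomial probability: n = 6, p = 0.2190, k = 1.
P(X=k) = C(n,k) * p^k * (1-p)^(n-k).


C(6,1) = 6
p^1 = 0.219000
(1-p)^5 = 0.290573
P = 6 * 0.219000 * 0.290573 = 0.3818

P(X=1) = 0.3818


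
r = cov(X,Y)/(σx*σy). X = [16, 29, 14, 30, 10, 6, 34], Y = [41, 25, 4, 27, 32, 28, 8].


Mean X = 19.8571, Mean Y = 23.5714
SD X = 10.176002, SD Y = 12.152097
Cov = -38.489796
r = -38.489796/(10.176002*12.152097) = -0.3113

r = -0.3113


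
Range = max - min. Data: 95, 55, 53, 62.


Max = 95, Min = 53
Range = 95 - 53 = 42

Range = 42


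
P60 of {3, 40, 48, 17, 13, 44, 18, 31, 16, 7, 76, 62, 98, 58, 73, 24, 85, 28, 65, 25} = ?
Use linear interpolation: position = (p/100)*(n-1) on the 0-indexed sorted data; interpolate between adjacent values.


Sorted: 3, 7, 13, 16, 17, 18, 24, 25, 28, 31, 40, 44, 48, 58, 62, 65, 73, 76, 85, 98
n = 20
Index = 60/100 * 19 = 11.4000
Lower = data[11] = 44, Upper = data[12] = 48
P60 = 44 + 0.4000*(4) = 45.6000

P60 = 45.6000


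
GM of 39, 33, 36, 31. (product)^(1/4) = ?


Product = 39 × 33 × 36 × 31 = 1436292
GM = 1436292^(1/4) = 34.6187

GM = 34.6187


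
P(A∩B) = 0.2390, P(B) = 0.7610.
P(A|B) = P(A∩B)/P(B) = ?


P(A|B) = 0.2390/0.7610 = 0.3141

P(A|B) = 0.3141


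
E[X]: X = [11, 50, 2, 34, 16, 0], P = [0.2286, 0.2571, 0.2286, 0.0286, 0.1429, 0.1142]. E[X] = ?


E[X] = 11*0.2286 + 50*0.2571 + 2*0.2286 + 34*0.0286 + 16*0.1429 + 0*0.1142
= 2.5146 + 12.8550 + 0.4572 + 0.9724 + 2.2864 + 0
= 19.0856

E[X] = 19.0856


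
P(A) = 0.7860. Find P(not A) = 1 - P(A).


P(not A) = 1 - 0.7860 = 0.2140

P(not A) = 0.2140


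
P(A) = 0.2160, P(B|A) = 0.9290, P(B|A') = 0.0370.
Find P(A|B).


P(B) = P(B|A)*P(A) + P(B|A')*P(A')
= 0.9290*0.2160 + 0.0370*0.7840
= 0.200664 + 0.029008 = 0.229672
P(A|B) = 0.200664/0.229672 = 0.8737

P(A|B) = 0.8737


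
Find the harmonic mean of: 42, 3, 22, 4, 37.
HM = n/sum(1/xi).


Sum of reciprocals = 1/42 + 1/3 + 1/22 + 1/4 + 1/37 = 0.679624
HM = 5/0.679624 = 7.3570

HM = 7.3570


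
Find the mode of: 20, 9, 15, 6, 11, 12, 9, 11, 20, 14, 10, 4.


Frequencies: 4:1, 6:1, 9:2, 10:1, 11:2, 12:1, 14:1, 15:1, 20:2
Max frequency = 2
Mode = 9, 11, 20

Mode = 9, 11, 20


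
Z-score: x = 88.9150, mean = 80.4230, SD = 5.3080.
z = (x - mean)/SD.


z = (88.9150 - 80.4230)/5.3080
= 8.4920/5.3080
= 1.5998

z = 1.5998


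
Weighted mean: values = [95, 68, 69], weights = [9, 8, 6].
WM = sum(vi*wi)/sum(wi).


Numerator = 95*9 + 68*8 + 69*6 = 1813
Denominator = 9 + 8 + 6 = 23
WM = 1813/23 = 78.8261

WM = 78.8261


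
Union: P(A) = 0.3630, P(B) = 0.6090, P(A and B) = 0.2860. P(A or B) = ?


P(A∪B) = 0.3630 + 0.6090 - 0.2860
= 0.9720 - 0.2860
= 0.6860

P(A∪B) = 0.6860


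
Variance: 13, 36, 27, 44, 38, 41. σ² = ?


Mean = 33.1667
Squared deviations: 406.6944, 8.0278, 38.0278, 117.3611, 23.3611, 61.3611
Sum = 654.8333
Variance = 654.8333/6 = 109.1389

Variance = 109.1389


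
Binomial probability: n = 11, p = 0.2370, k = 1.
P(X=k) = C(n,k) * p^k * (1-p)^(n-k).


C(11,1) = 11
p^1 = 0.237000
(1-p)^10 = 0.066872
P = 11 * 0.237000 * 0.066872 = 0.1743

P(X=1) = 0.1743


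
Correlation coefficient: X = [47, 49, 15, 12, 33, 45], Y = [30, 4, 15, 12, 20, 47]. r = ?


Mean X = 33.5000, Mean Y = 21.3333
SD X = 15.052685, SD Y = 13.924399
Cov = 77.000000
r = 77.000000/(15.052685*13.924399) = 0.3674

r = 0.3674


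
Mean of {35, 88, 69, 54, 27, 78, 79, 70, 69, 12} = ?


Sum = 35 + 88 + 69 + 54 + 27 + 78 + 79 + 70 + 69 + 12 = 581
n = 10
Mean = 581/10 = 58.1000

Mean = 58.1000


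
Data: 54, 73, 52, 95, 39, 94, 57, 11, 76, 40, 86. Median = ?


Sorted: 11, 39, 40, 52, 54, 57, 73, 76, 86, 94, 95
n = 11 (odd)
Middle value = 57

Median = 57


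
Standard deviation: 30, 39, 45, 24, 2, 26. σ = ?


Mean = 27.6667
Variance = 184.8889
SD = sqrt(184.8889) = 13.5974

SD = 13.5974


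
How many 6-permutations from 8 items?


P(8,6) = 8!/2!
= 40320/2
= 20160

P(8,6) = 20160


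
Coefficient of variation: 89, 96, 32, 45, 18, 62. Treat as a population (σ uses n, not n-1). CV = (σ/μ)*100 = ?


Mean = 57.0000
SD = 28.4605
CV = (28.4605/57.0000)*100 = 49.9307%

CV = 49.9307%


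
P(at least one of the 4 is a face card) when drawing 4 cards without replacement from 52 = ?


P(at least one) = 1 - P(none)
P(none) = (40/52) × (39/51) × (38/50) × (37/49) = 0.337575
P(at least one) = 1 - 0.337575 = 0.6624

P = 0.6624


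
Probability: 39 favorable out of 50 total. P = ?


P = 39/50 = 0.7800

P = 0.7800


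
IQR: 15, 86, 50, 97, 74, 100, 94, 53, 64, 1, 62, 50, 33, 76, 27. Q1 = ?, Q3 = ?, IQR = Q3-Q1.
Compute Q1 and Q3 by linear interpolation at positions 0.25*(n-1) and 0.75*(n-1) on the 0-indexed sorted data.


Sorted: 1, 15, 27, 33, 50, 50, 53, 62, 64, 74, 76, 86, 94, 97, 100
Q1 (25th %ile) = 41.5000
Q3 (75th %ile) = 81.0000
IQR = 81.0000 - 41.5000 = 39.5000

IQR = 39.5000


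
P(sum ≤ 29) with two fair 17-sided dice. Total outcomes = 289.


Total outcomes = 17×17 = 289
Favorable (sum ≤ 29): 274
P = 274/289 = 0.9481

P = 0.9481


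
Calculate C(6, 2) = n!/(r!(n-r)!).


C(6,2) = 6!/(2! × 4!)
= 720/(2 × 24)
= 15

C(6,2) = 15


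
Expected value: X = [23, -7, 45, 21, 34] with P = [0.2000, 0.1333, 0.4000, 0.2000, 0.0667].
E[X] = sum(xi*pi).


E[X] = 23*0.2000 - 7*0.1333 + 45*0.4000 + 21*0.2000 + 34*0.0667
= 4.6000 - 0.9331 + 18.0000 + 4.2000 + 2.2678
= 28.1347

E[X] = 28.1347


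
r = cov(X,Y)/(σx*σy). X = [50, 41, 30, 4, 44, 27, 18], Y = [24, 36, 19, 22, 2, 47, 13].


Mean X = 30.5714, Mean Y = 23.2857
SD X = 14.850273, SD Y = 13.645662
Cov = -8.306122
r = -8.306122/(14.850273*13.645662) = -0.0410

r = -0.0410


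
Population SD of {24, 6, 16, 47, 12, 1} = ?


Mean = 17.6667
Variance = 224.8889
SD = sqrt(224.8889) = 14.9963

SD = 14.9963


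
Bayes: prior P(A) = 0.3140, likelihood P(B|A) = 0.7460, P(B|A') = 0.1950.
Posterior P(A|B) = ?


P(B) = P(B|A)*P(A) + P(B|A')*P(A')
= 0.7460*0.3140 + 0.1950*0.6860
= 0.234244 + 0.133770 = 0.368014
P(A|B) = 0.234244/0.368014 = 0.6365

P(A|B) = 0.6365


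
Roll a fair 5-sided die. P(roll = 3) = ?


Favorable outcomes (roll = 3): 1
Total outcomes = 5
P = 1/5 = 0.2000

P = 0.2000


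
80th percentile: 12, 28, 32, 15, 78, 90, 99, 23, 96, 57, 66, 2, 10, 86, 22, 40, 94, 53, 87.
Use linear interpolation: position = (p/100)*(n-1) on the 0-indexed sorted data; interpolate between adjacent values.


Sorted: 2, 10, 12, 15, 22, 23, 28, 32, 40, 53, 57, 66, 78, 86, 87, 90, 94, 96, 99
n = 19
Index = 80/100 * 18 = 14.4000
Lower = data[14] = 87, Upper = data[15] = 90
P80 = 87 + 0.4000*(3) = 88.2000

P80 = 88.2000


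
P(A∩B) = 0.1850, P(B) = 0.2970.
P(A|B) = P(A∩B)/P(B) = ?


P(A|B) = 0.1850/0.2970 = 0.6229

P(A|B) = 0.6229


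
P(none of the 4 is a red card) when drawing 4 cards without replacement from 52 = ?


P(no red cards) = (26/52) × (25/51) × (24/50) × (23/49)
= 0.0552

P = 0.0552


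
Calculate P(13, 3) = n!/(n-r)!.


P(13,3) = 13!/10!
= 6227020800/3628800
= 1716

P(13,3) = 1716


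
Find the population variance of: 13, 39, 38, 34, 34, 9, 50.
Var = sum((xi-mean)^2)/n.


Mean = 31.0000
Squared deviations: 324.0000, 64.0000, 49.0000, 9.0000, 9.0000, 484.0000, 361.0000
Sum = 1300.0000
Variance = 1300.0000/7 = 185.7143

Variance = 185.7143


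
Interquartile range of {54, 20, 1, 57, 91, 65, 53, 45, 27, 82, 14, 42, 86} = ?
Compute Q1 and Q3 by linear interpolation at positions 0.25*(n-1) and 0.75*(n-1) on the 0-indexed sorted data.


Sorted: 1, 14, 20, 27, 42, 45, 53, 54, 57, 65, 82, 86, 91
Q1 (25th %ile) = 27.0000
Q3 (75th %ile) = 65.0000
IQR = 65.0000 - 27.0000 = 38.0000

IQR = 38.0000


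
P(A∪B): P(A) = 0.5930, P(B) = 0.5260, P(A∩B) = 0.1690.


P(A∪B) = 0.5930 + 0.5260 - 0.1690
= 1.1190 - 0.1690
= 0.9500

P(A∪B) = 0.9500


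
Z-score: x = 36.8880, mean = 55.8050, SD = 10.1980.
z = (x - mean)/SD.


z = (36.8880 - 55.8050)/10.1980
= -18.9170/10.1980
= -1.8550

z = -1.8550


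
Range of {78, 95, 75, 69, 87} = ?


Max = 95, Min = 69
Range = 95 - 69 = 26

Range = 26


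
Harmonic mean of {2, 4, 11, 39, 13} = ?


Sum of reciprocals = 1/2 + 1/4 + 1/11 + 1/39 + 1/13 = 0.943473
HM = 5/0.943473 = 5.2996

HM = 5.2996


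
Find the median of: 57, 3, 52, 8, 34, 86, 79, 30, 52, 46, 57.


Sorted: 3, 8, 30, 34, 46, 52, 52, 57, 57, 79, 86
n = 11 (odd)
Middle value = 52

Median = 52


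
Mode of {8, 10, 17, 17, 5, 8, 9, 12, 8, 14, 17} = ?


Frequencies: 5:1, 8:3, 9:1, 10:1, 12:1, 14:1, 17:3
Max frequency = 3
Mode = 8, 17

Mode = 8, 17


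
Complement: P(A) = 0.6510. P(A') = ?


P(not A) = 1 - 0.6510 = 0.3490

P(not A) = 0.3490


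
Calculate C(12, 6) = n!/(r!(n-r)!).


C(12,6) = 12!/(6! × 6!)
= 479001600/(720 × 720)
= 924

C(12,6) = 924


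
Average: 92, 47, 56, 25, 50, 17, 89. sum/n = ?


Sum = 92 + 47 + 56 + 25 + 50 + 17 + 89 = 376
n = 7
Mean = 376/7 = 53.7143

Mean = 53.7143


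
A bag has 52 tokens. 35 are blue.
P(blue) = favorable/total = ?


P = 35/52 = 0.6731

P = 0.6731


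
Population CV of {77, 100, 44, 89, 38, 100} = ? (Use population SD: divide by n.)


Mean = 74.6667
SD = 25.0976
CV = (25.0976/74.6667)*100 = 33.6128%

CV = 33.6128%


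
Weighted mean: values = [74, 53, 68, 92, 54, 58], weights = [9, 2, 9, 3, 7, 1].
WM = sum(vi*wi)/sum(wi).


Numerator = 74*9 + 53*2 + 68*9 + 92*3 + 54*7 + 58*1 = 2096
Denominator = 9 + 2 + 9 + 3 + 7 + 1 = 31
WM = 2096/31 = 67.6129

WM = 67.6129


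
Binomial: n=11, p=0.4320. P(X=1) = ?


C(11,1) = 11
p^1 = 0.432000
(1-p)^10 = 0.003495
P = 11 * 0.432000 * 0.003495 = 0.0166

P(X=1) = 0.0166


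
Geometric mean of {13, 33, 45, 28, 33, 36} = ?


Product = 13 × 33 × 45 × 28 × 33 × 36 = 642161520
GM = 642161520^(1/6) = 29.3725

GM = 29.3725


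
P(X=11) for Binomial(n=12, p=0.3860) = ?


C(12,11) = 12
p^11 = 2.834395e-05
(1-p)^1 = 0.614000
P = 12 * 2.834395e-05 * 0.614000 = 0.0002

P(X=11) = 0.0002


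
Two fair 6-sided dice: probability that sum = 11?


Total outcomes = 6×6 = 36
Favorable (sum = 11): 2
P = 2/36 = 0.0556

P = 0.0556


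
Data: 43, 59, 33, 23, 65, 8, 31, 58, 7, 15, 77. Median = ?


Sorted: 7, 8, 15, 23, 31, 33, 43, 58, 59, 65, 77
n = 11 (odd)
Middle value = 33

Median = 33


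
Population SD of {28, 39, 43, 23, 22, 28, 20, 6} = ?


Mean = 26.1250
Variance = 115.8594
SD = sqrt(115.8594) = 10.7638

SD = 10.7638


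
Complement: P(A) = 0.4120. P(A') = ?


P(not A) = 1 - 0.4120 = 0.5880

P(not A) = 0.5880


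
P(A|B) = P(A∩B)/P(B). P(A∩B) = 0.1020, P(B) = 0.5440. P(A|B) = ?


P(A|B) = 0.1020/0.5440 = 0.1875

P(A|B) = 0.1875


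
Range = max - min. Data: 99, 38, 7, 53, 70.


Max = 99, Min = 7
Range = 99 - 7 = 92

Range = 92


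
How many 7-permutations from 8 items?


P(8,7) = 8!/1!
= 40320/1
= 40320

P(8,7) = 40320


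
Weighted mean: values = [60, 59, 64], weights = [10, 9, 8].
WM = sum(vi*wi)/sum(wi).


Numerator = 60*10 + 59*9 + 64*8 = 1643
Denominator = 10 + 9 + 8 = 27
WM = 1643/27 = 60.8519

WM = 60.8519


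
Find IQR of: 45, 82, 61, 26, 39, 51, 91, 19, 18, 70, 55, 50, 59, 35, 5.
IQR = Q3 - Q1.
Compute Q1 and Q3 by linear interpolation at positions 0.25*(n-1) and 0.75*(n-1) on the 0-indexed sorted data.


Sorted: 5, 18, 19, 26, 35, 39, 45, 50, 51, 55, 59, 61, 70, 82, 91
Q1 (25th %ile) = 30.5000
Q3 (75th %ile) = 60.0000
IQR = 60.0000 - 30.5000 = 29.5000

IQR = 29.5000


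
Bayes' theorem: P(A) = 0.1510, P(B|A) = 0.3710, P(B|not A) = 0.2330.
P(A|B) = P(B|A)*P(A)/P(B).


P(B) = P(B|A)*P(A) + P(B|A')*P(A')
= 0.3710*0.1510 + 0.2330*0.8490
= 0.056021 + 0.197817 = 0.253838
P(A|B) = 0.056021/0.253838 = 0.2207

P(A|B) = 0.2207


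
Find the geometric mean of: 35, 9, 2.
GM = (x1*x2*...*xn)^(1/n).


Product = 35 × 9 × 2 = 630
GM = 630^(1/3) = 8.5726

GM = 8.5726


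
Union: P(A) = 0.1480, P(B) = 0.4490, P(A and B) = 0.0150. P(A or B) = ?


P(A∪B) = 0.1480 + 0.4490 - 0.0150
= 0.5970 - 0.0150
= 0.5820

P(A∪B) = 0.5820


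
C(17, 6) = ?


C(17,6) = 17!/(6! × 11!)
= 355687428096000/(720 × 39916800)
= 12376

C(17,6) = 12376


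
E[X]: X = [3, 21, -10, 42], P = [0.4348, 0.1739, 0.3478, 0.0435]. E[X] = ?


E[X] = 3*0.4348 + 21*0.1739 - 10*0.3478 + 42*0.0435
= 1.3044 + 3.6519 - 3.4780 + 1.8270
= 3.3053

E[X] = 3.3053


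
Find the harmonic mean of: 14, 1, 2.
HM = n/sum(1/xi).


Sum of reciprocals = 1/14 + 1/1 + 1/2 = 1.571429
HM = 3/1.571429 = 1.9091

HM = 1.9091


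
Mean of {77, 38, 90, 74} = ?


Sum = 77 + 38 + 90 + 74 = 279
n = 4
Mean = 279/4 = 69.7500

Mean = 69.7500


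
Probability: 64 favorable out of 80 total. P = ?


P = 64/80 = 0.8000

P = 0.8000


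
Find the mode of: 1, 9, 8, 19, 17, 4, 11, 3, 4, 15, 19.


Frequencies: 1:1, 3:1, 4:2, 8:1, 9:1, 11:1, 15:1, 17:1, 19:2
Max frequency = 2
Mode = 4, 19

Mode = 4, 19


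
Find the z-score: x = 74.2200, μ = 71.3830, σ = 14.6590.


z = (74.2200 - 71.3830)/14.6590
= 2.8370/14.6590
= 0.1935

z = 0.1935


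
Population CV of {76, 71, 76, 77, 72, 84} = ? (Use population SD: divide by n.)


Mean = 76.0000
SD = 4.2032
CV = (4.2032/76.0000)*100 = 5.5305%

CV = 5.5305%


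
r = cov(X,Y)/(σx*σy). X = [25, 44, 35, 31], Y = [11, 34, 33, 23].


Mean X = 33.7500, Mean Y = 25.2500
SD X = 6.905614, SD Y = 9.283722
Cov = 57.562500
r = 57.562500/(6.905614*9.283722) = 0.8979

r = 0.8979


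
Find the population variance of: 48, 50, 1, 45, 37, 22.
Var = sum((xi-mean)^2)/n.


Mean = 33.8333
Squared deviations: 200.6944, 261.3611, 1078.0278, 124.6944, 10.0278, 140.0278
Sum = 1814.8333
Variance = 1814.8333/6 = 302.4722

Variance = 302.4722


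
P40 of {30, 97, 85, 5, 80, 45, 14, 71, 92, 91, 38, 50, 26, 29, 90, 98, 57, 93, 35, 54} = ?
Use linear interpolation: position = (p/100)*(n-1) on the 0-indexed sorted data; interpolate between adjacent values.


Sorted: 5, 14, 26, 29, 30, 35, 38, 45, 50, 54, 57, 71, 80, 85, 90, 91, 92, 93, 97, 98
n = 20
Index = 40/100 * 19 = 7.6000
Lower = data[7] = 45, Upper = data[8] = 50
P40 = 45 + 0.6000*(5) = 48.0000

P40 = 48.0000


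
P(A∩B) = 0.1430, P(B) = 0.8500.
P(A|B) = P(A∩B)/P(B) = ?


P(A|B) = 0.1430/0.8500 = 0.1682

P(A|B) = 0.1682


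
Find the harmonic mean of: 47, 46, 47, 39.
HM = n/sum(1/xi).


Sum of reciprocals = 1/47 + 1/46 + 1/47 + 1/39 = 0.089933
HM = 4/0.089933 = 44.4774

HM = 44.4774


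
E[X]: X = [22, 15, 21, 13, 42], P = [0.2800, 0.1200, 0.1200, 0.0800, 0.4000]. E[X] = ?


E[X] = 22*0.2800 + 15*0.1200 + 21*0.1200 + 13*0.0800 + 42*0.4000
= 6.1600 + 1.8000 + 2.5200 + 1.0400 + 16.8000
= 28.3200

E[X] = 28.3200


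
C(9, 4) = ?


C(9,4) = 9!/(4! × 5!)
= 362880/(24 × 120)
= 126

C(9,4) = 126


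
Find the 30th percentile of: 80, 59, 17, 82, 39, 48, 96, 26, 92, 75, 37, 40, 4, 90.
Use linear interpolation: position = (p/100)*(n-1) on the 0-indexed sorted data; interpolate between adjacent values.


Sorted: 4, 17, 26, 37, 39, 40, 48, 59, 75, 80, 82, 90, 92, 96
n = 14
Index = 30/100 * 13 = 3.9000
Lower = data[3] = 37, Upper = data[4] = 39
P30 = 37 + 0.9000*(2) = 38.8000

P30 = 38.8000


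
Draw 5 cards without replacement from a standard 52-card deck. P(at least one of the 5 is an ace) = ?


P(at least one) = 1 - P(none)
P(none) = (48/52) × (47/51) × (46/50) × (45/49) × (44/48) = 0.658842
P(at least one) = 1 - 0.658842 = 0.3412

P = 0.3412


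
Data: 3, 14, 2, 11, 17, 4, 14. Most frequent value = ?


Frequencies: 2:1, 3:1, 4:1, 11:1, 14:2, 17:1
Max frequency = 2
Mode = 14

Mode = 14


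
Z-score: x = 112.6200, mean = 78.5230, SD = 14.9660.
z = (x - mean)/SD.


z = (112.6200 - 78.5230)/14.9660
= 34.0970/14.9660
= 2.2783

z = 2.2783


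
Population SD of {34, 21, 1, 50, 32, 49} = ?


Mean = 31.1667
Variance = 282.4722
SD = sqrt(282.4722) = 16.8069

SD = 16.8069


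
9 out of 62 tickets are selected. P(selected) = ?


P = 9/62 = 0.1452

P = 0.1452


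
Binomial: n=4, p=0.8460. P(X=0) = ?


C(4,0) = 1
p^0 = 1.000000
(1-p)^4 = 0.000562
P = 1 * 1.000000 * 0.000562 = 0.0006

P(X=0) = 0.0006


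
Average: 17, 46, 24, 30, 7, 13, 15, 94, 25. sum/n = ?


Sum = 17 + 46 + 24 + 30 + 7 + 13 + 15 + 94 + 25 = 271
n = 9
Mean = 271/9 = 30.1111

Mean = 30.1111


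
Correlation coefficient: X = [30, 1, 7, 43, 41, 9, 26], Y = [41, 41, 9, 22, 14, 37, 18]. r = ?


Mean X = 22.4286, Mean Y = 26.0000
SD X = 15.655735, SD Y = 12.444161
Cov = -61.000000
r = -61.000000/(15.655735*12.444161) = -0.3131

r = -0.3131


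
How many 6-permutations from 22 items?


P(22,6) = 22!/16!
= 1124000727777607680000/20922789888000
= 53721360

P(22,6) = 53721360


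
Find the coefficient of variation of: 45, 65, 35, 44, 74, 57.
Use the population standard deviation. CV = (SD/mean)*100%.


Mean = 53.3333
SD = 13.3500
CV = (13.3500/53.3333)*100 = 25.0312%

CV = 25.0312%


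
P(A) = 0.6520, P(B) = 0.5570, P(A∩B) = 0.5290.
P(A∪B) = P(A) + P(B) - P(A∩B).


P(A∪B) = 0.6520 + 0.5570 - 0.5290
= 1.2090 - 0.5290
= 0.6800

P(A∪B) = 0.6800


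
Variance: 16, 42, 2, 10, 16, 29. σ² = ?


Mean = 19.1667
Squared deviations: 10.0278, 521.3611, 294.6944, 84.0278, 10.0278, 96.6944
Sum = 1016.8333
Variance = 1016.8333/6 = 169.4722

Variance = 169.4722


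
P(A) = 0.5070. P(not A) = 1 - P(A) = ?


P(not A) = 1 - 0.5070 = 0.4930

P(not A) = 0.4930


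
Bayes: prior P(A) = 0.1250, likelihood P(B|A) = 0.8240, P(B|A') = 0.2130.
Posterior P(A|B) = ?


P(B) = P(B|A)*P(A) + P(B|A')*P(A')
= 0.8240*0.1250 + 0.2130*0.8750
= 0.103000 + 0.186375 = 0.289375
P(A|B) = 0.103000/0.289375 = 0.3559

P(A|B) = 0.3559


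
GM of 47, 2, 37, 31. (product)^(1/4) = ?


Product = 47 × 2 × 37 × 31 = 107818
GM = 107818^(1/4) = 18.1206

GM = 18.1206


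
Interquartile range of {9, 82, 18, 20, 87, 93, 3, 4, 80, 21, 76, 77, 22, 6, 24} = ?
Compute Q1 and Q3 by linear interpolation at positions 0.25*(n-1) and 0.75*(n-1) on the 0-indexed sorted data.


Sorted: 3, 4, 6, 9, 18, 20, 21, 22, 24, 76, 77, 80, 82, 87, 93
Q1 (25th %ile) = 13.5000
Q3 (75th %ile) = 78.5000
IQR = 78.5000 - 13.5000 = 65.0000

IQR = 65.0000


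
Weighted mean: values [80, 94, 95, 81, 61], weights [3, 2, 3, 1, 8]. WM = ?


Numerator = 80*3 + 94*2 + 95*3 + 81*1 + 61*8 = 1282
Denominator = 3 + 2 + 3 + 1 + 8 = 17
WM = 1282/17 = 75.4118

WM = 75.4118


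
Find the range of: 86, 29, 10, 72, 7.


Max = 86, Min = 7
Range = 86 - 7 = 79

Range = 79


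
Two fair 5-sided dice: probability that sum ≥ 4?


Total outcomes = 5×5 = 25
Favorable (sum ≥ 4): 22
P = 22/25 = 0.8800

P = 0.8800


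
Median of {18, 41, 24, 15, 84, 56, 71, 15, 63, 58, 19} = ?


Sorted: 15, 15, 18, 19, 24, 41, 56, 58, 63, 71, 84
n = 11 (odd)
Middle value = 41

Median = 41


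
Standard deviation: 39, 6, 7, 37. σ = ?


Mean = 22.2500
Variance = 248.6875
SD = sqrt(248.6875) = 15.7698

SD = 15.7698


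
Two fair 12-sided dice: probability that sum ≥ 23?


Total outcomes = 12×12 = 144
Favorable (sum ≥ 23): 3
P = 3/144 = 0.0208

P = 0.0208


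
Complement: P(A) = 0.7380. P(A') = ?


P(not A) = 1 - 0.7380 = 0.2620

P(not A) = 0.2620


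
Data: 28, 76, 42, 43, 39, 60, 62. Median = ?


Sorted: 28, 39, 42, 43, 60, 62, 76
n = 7 (odd)
Middle value = 43

Median = 43


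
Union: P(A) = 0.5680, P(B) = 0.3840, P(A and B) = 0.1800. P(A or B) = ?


P(A∪B) = 0.5680 + 0.3840 - 0.1800
= 0.9520 - 0.1800
= 0.7720

P(A∪B) = 0.7720


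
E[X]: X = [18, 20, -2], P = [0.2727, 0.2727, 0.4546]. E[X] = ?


E[X] = 18*0.2727 + 20*0.2727 - 2*0.4546
= 4.9086 + 5.4540 - 0.9092
= 9.4534

E[X] = 9.4534


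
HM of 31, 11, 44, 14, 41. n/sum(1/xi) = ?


Sum of reciprocals = 1/31 + 1/11 + 1/44 + 1/14 + 1/41 = 0.241713
HM = 5/0.241713 = 20.6857

HM = 20.6857


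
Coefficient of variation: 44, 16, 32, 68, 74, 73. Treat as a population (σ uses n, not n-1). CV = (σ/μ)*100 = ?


Mean = 51.1667
SD = 22.1240
CV = (22.1240/51.1667)*100 = 43.2391%

CV = 43.2391%


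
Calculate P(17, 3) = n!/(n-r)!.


P(17,3) = 17!/14!
= 355687428096000/87178291200
= 4080

P(17,3) = 4080


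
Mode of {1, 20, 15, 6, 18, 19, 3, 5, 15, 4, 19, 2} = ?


Frequencies: 1:1, 2:1, 3:1, 4:1, 5:1, 6:1, 15:2, 18:1, 19:2, 20:1
Max frequency = 2
Mode = 15, 19

Mode = 15, 19


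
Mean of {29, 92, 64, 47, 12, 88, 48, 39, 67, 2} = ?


Sum = 29 + 92 + 64 + 47 + 12 + 88 + 48 + 39 + 67 + 2 = 488
n = 10
Mean = 488/10 = 48.8000

Mean = 48.8000


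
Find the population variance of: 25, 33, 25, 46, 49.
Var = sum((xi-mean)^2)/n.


Mean = 35.6000
Squared deviations: 112.3600, 6.7600, 112.3600, 108.1600, 179.5600
Sum = 519.2000
Variance = 519.2000/5 = 103.8400

Variance = 103.8400


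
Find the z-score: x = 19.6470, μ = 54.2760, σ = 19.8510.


z = (19.6470 - 54.2760)/19.8510
= -34.6290/19.8510
= -1.7444

z = -1.7444


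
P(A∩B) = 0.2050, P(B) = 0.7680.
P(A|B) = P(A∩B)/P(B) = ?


P(A|B) = 0.2050/0.7680 = 0.2669

P(A|B) = 0.2669


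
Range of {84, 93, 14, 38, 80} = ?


Max = 93, Min = 14
Range = 93 - 14 = 79

Range = 79


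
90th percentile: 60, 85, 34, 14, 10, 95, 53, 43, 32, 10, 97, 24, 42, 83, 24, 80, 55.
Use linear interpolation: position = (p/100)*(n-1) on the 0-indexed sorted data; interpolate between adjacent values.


Sorted: 10, 10, 14, 24, 24, 32, 34, 42, 43, 53, 55, 60, 80, 83, 85, 95, 97
n = 17
Index = 90/100 * 16 = 14.4000
Lower = data[14] = 85, Upper = data[15] = 95
P90 = 85 + 0.4000*(10) = 89.0000

P90 = 89.0000


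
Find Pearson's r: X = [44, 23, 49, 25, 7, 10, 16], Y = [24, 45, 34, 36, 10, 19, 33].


Mean X = 24.8571, Mean Y = 28.7143
SD X = 14.980259, SD Y = 10.898418
Cov = 64.102041
r = 64.102041/(14.980259*10.898418) = 0.3926

r = 0.3926


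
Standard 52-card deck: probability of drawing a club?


13 clubs in 52 cards
P = 13/52 = 0.2500

P = 0.2500


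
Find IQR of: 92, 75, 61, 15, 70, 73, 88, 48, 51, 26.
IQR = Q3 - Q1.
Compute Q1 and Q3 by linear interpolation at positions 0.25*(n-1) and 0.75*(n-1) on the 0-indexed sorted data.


Sorted: 15, 26, 48, 51, 61, 70, 73, 75, 88, 92
Q1 (25th %ile) = 48.7500
Q3 (75th %ile) = 74.5000
IQR = 74.5000 - 48.7500 = 25.7500

IQR = 25.7500


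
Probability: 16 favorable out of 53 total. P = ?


P = 16/53 = 0.3019

P = 0.3019


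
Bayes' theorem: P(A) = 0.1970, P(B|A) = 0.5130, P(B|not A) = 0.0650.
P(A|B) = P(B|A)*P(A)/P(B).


P(B) = P(B|A)*P(A) + P(B|A')*P(A')
= 0.5130*0.1970 + 0.0650*0.8030
= 0.101061 + 0.052195 = 0.153256
P(A|B) = 0.101061/0.153256 = 0.6594

P(A|B) = 0.6594


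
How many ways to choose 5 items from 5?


C(5,5) = 5!/(5! × 0!)
= 120/(120 × 1)
= 1

C(5,5) = 1


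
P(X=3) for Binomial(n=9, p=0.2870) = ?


C(9,3) = 84
p^3 = 0.023640
(1-p)^6 = 0.131382
P = 84 * 0.023640 * 0.131382 = 0.2609

P(X=3) = 0.2609


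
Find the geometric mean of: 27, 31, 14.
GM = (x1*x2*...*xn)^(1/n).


Product = 27 × 31 × 14 = 11718
GM = 11718^(1/3) = 22.7135

GM = 22.7135


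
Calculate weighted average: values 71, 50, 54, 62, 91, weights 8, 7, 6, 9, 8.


Numerator = 71*8 + 50*7 + 54*6 + 62*9 + 91*8 = 2528
Denominator = 8 + 7 + 6 + 9 + 8 = 38
WM = 2528/38 = 66.5263

WM = 66.5263


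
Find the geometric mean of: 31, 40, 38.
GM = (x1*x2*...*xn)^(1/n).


Product = 31 × 40 × 38 = 47120
GM = 47120^(1/3) = 36.1189

GM = 36.1189


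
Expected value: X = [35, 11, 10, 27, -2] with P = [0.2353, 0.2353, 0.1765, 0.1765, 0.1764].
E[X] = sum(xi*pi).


E[X] = 35*0.2353 + 11*0.2353 + 10*0.1765 + 27*0.1765 - 2*0.1764
= 8.2355 + 2.5883 + 1.7650 + 4.7655 - 0.3528
= 17.0015

E[X] = 17.0015


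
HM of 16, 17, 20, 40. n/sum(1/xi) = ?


Sum of reciprocals = 1/16 + 1/17 + 1/20 + 1/40 = 0.196324
HM = 4/0.196324 = 20.3745

HM = 20.3745


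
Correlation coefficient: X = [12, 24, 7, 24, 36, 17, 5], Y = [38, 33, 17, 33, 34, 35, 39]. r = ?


Mean X = 17.8571, Mean Y = 32.7143
SD X = 10.161954, SD Y = 6.776309
Cov = 11.959184
r = 11.959184/(10.161954*6.776309) = 0.1737

r = 0.1737


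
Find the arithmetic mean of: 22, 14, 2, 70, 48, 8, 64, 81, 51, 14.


Sum = 22 + 14 + 2 + 70 + 48 + 8 + 64 + 81 + 51 + 14 = 374
n = 10
Mean = 374/10 = 37.4000

Mean = 37.4000


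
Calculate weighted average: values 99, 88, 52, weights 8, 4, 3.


Numerator = 99*8 + 88*4 + 52*3 = 1300
Denominator = 8 + 4 + 3 = 15
WM = 1300/15 = 86.6667

WM = 86.6667


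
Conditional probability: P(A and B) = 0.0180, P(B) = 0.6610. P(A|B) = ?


P(A|B) = 0.0180/0.6610 = 0.0272

P(A|B) = 0.0272


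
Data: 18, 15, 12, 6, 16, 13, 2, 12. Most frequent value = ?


Frequencies: 2:1, 6:1, 12:2, 13:1, 15:1, 16:1, 18:1
Max frequency = 2
Mode = 12

Mode = 12


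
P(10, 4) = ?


P(10,4) = 10!/6!
= 3628800/720
= 5040

P(10,4) = 5040


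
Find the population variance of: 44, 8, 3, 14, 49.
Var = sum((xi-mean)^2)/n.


Mean = 23.6000
Squared deviations: 416.1600, 243.3600, 424.3600, 92.1600, 645.1600
Sum = 1821.2000
Variance = 1821.2000/5 = 364.2400

Variance = 364.2400


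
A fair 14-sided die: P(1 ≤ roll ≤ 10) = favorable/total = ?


Favorable outcomes (1 ≤ roll ≤ 10): 10
Total outcomes = 14
P = 10/14 = 0.7143

P = 0.7143


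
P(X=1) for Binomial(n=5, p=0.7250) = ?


C(5,1) = 5
p^1 = 0.725000
(1-p)^4 = 0.005719
P = 5 * 0.725000 * 0.005719 = 0.0207

P(X=1) = 0.0207


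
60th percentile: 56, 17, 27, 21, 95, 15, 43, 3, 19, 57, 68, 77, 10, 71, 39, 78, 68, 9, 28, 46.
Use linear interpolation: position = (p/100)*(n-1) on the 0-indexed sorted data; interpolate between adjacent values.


Sorted: 3, 9, 10, 15, 17, 19, 21, 27, 28, 39, 43, 46, 56, 57, 68, 68, 71, 77, 78, 95
n = 20
Index = 60/100 * 19 = 11.4000
Lower = data[11] = 46, Upper = data[12] = 56
P60 = 46 + 0.4000*(10) = 50.0000

P60 = 50.0000


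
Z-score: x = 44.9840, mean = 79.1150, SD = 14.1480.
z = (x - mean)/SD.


z = (44.9840 - 79.1150)/14.1480
= -34.1310/14.1480
= -2.4124

z = -2.4124


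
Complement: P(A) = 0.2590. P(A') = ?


P(not A) = 1 - 0.2590 = 0.7410

P(not A) = 0.7410


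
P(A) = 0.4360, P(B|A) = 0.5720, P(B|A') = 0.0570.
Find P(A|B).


P(B) = P(B|A)*P(A) + P(B|A')*P(A')
= 0.5720*0.4360 + 0.0570*0.5640
= 0.249392 + 0.032148 = 0.281540
P(A|B) = 0.249392/0.281540 = 0.8858

P(A|B) = 0.8858


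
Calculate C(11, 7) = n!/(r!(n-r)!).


C(11,7) = 11!/(7! × 4!)
= 39916800/(5040 × 24)
= 330

C(11,7) = 330


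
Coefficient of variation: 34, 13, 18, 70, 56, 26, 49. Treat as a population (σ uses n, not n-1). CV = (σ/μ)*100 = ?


Mean = 38.0000
SD = 19.4716
CV = (19.4716/38.0000)*100 = 51.2410%

CV = 51.2410%


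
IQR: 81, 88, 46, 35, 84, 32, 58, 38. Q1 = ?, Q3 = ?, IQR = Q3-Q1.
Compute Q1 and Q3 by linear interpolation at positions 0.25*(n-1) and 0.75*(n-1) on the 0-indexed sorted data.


Sorted: 32, 35, 38, 46, 58, 81, 84, 88
Q1 (25th %ile) = 37.2500
Q3 (75th %ile) = 81.7500
IQR = 81.7500 - 37.2500 = 44.5000

IQR = 44.5000


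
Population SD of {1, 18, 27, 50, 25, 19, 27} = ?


Mean = 23.8571
Variance = 183.5510
SD = sqrt(183.5510) = 13.5481

SD = 13.5481


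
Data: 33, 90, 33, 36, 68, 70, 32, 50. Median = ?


Sorted: 32, 33, 33, 36, 50, 68, 70, 90
n = 8 (even)
Middle values: 36 and 50
Median = (36+50)/2 = 43.0000

Median = 43.0000


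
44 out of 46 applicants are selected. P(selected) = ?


P = 44/46 = 0.9565

P = 0.9565


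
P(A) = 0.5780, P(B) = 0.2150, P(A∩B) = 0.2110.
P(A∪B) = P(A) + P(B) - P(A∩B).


P(A∪B) = 0.5780 + 0.2150 - 0.2110
= 0.7930 - 0.2110
= 0.5820

P(A∪B) = 0.5820


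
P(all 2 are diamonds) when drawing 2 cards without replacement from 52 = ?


P(all diamonds) = (13/52) × (12/51)
= 0.0588

P = 0.0588


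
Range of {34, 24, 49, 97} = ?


Max = 97, Min = 24
Range = 97 - 24 = 73

Range = 73


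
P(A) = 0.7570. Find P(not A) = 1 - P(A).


P(not A) = 1 - 0.7570 = 0.2430

P(not A) = 0.2430


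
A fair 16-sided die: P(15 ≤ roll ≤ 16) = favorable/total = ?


Favorable outcomes (15 ≤ roll ≤ 16): 2
Total outcomes = 16
P = 2/16 = 0.1250

P = 0.1250


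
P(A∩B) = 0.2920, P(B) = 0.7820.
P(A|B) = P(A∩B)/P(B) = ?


P(A|B) = 0.2920/0.7820 = 0.3734

P(A|B) = 0.3734


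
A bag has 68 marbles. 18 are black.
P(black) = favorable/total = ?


P = 18/68 = 0.2647

P = 0.2647


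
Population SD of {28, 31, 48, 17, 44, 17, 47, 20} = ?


Mean = 31.5000
Variance = 154.2500
SD = sqrt(154.2500) = 12.4197

SD = 12.4197


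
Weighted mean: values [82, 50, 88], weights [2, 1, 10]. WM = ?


Numerator = 82*2 + 50*1 + 88*10 = 1094
Denominator = 2 + 1 + 10 = 13
WM = 1094/13 = 84.1538

WM = 84.1538


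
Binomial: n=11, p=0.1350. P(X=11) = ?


C(11,11) = 1
p^11 = 2.714385e-10
(1-p)^0 = 1.000000
P = 1 * 2.714385e-10 * 1.000000 = 2.7144e-10

P(X=11) = 2.7144e-10


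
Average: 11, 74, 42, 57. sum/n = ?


Sum = 11 + 74 + 42 + 57 = 184
n = 4
Mean = 184/4 = 46.0000

Mean = 46.0000


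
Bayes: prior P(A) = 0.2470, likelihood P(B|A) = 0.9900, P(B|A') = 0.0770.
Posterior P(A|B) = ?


P(B) = P(B|A)*P(A) + P(B|A')*P(A')
= 0.9900*0.2470 + 0.0770*0.7530
= 0.244530 + 0.057981 = 0.302511
P(A|B) = 0.244530/0.302511 = 0.8083

P(A|B) = 0.8083


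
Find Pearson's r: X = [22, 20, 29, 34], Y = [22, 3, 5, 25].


Mean X = 26.2500, Mean Y = 13.7500
SD X = 5.584577, SD Y = 9.832980
Cov = 23.812500
r = 23.812500/(5.584577*9.832980) = 0.4336

r = 0.4336


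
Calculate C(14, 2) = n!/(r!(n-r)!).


C(14,2) = 14!/(2! × 12!)
= 87178291200/(2 × 479001600)
= 91

C(14,2) = 91


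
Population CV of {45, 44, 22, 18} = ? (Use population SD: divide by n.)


Mean = 32.2500
SD = 12.3364
CV = (12.3364/32.2500)*100 = 38.2525%

CV = 38.2525%


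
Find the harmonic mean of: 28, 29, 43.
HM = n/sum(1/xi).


Sum of reciprocals = 1/28 + 1/29 + 1/43 = 0.093453
HM = 3/0.093453 = 32.1017

HM = 32.1017


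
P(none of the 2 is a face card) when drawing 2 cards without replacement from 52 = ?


P(no face cards) = (40/52) × (39/51)
= 0.5882

P = 0.5882


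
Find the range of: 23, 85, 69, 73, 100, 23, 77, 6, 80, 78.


Max = 100, Min = 6
Range = 100 - 6 = 94

Range = 94


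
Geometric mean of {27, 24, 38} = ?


Product = 27 × 24 × 38 = 24624
GM = 24624^(1/3) = 29.0928

GM = 29.0928


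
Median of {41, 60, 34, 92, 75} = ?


Sorted: 34, 41, 60, 75, 92
n = 5 (odd)
Middle value = 60

Median = 60


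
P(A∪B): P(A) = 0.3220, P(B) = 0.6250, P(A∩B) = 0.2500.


P(A∪B) = 0.3220 + 0.6250 - 0.2500
= 0.9470 - 0.2500
= 0.6970

P(A∪B) = 0.6970


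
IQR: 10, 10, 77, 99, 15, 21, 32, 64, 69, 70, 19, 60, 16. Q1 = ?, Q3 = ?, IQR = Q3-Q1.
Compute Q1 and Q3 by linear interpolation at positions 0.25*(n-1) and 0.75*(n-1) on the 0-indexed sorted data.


Sorted: 10, 10, 15, 16, 19, 21, 32, 60, 64, 69, 70, 77, 99
Q1 (25th %ile) = 16.0000
Q3 (75th %ile) = 69.0000
IQR = 69.0000 - 16.0000 = 53.0000

IQR = 53.0000


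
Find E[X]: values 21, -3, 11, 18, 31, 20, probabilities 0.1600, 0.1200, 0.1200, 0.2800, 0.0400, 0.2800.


E[X] = 21*0.1600 - 3*0.1200 + 11*0.1200 + 18*0.2800 + 31*0.0400 + 20*0.2800
= 3.3600 - 0.3600 + 1.3200 + 5.0400 + 1.2400 + 5.6000
= 16.2000

E[X] = 16.2000


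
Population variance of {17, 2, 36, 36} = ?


Mean = 22.7500
Squared deviations: 33.0625, 430.5625, 175.5625, 175.5625
Sum = 814.7500
Variance = 814.7500/4 = 203.6875

Variance = 203.6875


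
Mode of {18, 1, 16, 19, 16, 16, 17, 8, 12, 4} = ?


Frequencies: 1:1, 4:1, 8:1, 12:1, 16:3, 17:1, 18:1, 19:1
Max frequency = 3
Mode = 16

Mode = 16


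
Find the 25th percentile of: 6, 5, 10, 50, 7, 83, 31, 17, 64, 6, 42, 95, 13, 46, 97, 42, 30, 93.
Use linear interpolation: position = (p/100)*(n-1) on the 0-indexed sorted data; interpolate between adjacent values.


Sorted: 5, 6, 6, 7, 10, 13, 17, 30, 31, 42, 42, 46, 50, 64, 83, 93, 95, 97
n = 18
Index = 25/100 * 17 = 4.2500
Lower = data[4] = 10, Upper = data[5] = 13
P25 = 10 + 0.2500*(3) = 10.7500

P25 = 10.7500


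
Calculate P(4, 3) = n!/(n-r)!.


P(4,3) = 4!/1!
= 24/1
= 24

P(4,3) = 24


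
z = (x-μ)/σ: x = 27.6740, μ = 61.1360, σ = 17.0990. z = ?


z = (27.6740 - 61.1360)/17.0990
= -33.4620/17.0990
= -1.9570

z = -1.9570


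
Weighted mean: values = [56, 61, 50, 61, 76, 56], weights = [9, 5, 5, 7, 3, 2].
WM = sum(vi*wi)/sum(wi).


Numerator = 56*9 + 61*5 + 50*5 + 61*7 + 76*3 + 56*2 = 1826
Denominator = 9 + 5 + 5 + 7 + 3 + 2 = 31
WM = 1826/31 = 58.9032

WM = 58.9032


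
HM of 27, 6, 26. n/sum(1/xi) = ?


Sum of reciprocals = 1/27 + 1/6 + 1/26 = 0.242165
HM = 3/0.242165 = 12.3882

HM = 12.3882


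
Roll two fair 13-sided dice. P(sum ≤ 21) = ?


Total outcomes = 13×13 = 169
Favorable (sum ≤ 21): 154
P = 154/169 = 0.9112

P = 0.9112


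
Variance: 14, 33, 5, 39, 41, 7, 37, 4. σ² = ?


Mean = 22.5000
Squared deviations: 72.2500, 110.2500, 306.2500, 272.2500, 342.2500, 240.2500, 210.2500, 342.2500
Sum = 1896.0000
Variance = 1896.0000/8 = 237.0000

Variance = 237.0000


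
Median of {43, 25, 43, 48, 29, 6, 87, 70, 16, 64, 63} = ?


Sorted: 6, 16, 25, 29, 43, 43, 48, 63, 64, 70, 87
n = 11 (odd)
Middle value = 43

Median = 43


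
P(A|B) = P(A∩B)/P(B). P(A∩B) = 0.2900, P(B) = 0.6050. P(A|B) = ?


P(A|B) = 0.2900/0.6050 = 0.4793

P(A|B) = 0.4793


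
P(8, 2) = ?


P(8,2) = 8!/6!
= 40320/720
= 56

P(8,2) = 56


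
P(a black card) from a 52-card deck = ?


26 black cards in 52 cards
P = 26/52 = 0.5000

P = 0.5000


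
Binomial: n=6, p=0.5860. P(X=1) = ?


C(6,1) = 6
p^1 = 0.586000
(1-p)^5 = 0.012162
P = 6 * 0.586000 * 0.012162 = 0.0428

P(X=1) = 0.0428


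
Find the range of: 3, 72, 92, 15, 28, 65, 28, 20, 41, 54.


Max = 92, Min = 3
Range = 92 - 3 = 89

Range = 89


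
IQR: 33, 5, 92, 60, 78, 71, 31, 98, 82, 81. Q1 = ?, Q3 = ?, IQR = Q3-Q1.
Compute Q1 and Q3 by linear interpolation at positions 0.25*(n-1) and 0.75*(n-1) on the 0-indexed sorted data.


Sorted: 5, 31, 33, 60, 71, 78, 81, 82, 92, 98
Q1 (25th %ile) = 39.7500
Q3 (75th %ile) = 81.7500
IQR = 81.7500 - 39.7500 = 42.0000

IQR = 42.0000


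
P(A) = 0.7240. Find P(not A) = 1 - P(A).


P(not A) = 1 - 0.7240 = 0.2760

P(not A) = 0.2760


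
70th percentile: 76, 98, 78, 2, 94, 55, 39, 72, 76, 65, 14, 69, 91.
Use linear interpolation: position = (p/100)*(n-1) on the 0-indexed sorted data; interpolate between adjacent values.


Sorted: 2, 14, 39, 55, 65, 69, 72, 76, 76, 78, 91, 94, 98
n = 13
Index = 70/100 * 12 = 8.4000
Lower = data[8] = 76, Upper = data[9] = 78
P70 = 76 + 0.4000*(2) = 76.8000

P70 = 76.8000


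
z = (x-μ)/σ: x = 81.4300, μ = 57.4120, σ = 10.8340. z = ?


z = (81.4300 - 57.4120)/10.8340
= 24.0180/10.8340
= 2.2169

z = 2.2169


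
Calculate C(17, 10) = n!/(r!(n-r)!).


C(17,10) = 17!/(10! × 7!)
= 355687428096000/(3628800 × 5040)
= 19448

C(17,10) = 19448


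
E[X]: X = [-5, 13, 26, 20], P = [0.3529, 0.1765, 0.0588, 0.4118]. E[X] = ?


E[X] = -5*0.3529 + 13*0.1765 + 26*0.0588 + 20*0.4118
= -1.7645 + 2.2945 + 1.5288 + 8.2360
= 10.2948

E[X] = 10.2948


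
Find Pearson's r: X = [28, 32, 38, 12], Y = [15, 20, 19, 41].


Mean X = 27.5000, Mean Y = 23.7500
SD X = 9.630680, SD Y = 10.133484
Cov = -84.625000
r = -84.625000/(9.630680*10.133484) = -0.8671

r = -0.8671


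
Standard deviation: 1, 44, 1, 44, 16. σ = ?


Mean = 21.2000
Variance = 376.5600
SD = sqrt(376.5600) = 19.4052

SD = 19.4052


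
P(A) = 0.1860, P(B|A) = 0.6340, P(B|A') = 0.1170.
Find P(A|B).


P(B) = P(B|A)*P(A) + P(B|A')*P(A')
= 0.6340*0.1860 + 0.1170*0.8140
= 0.117924 + 0.095238 = 0.213162
P(A|B) = 0.117924/0.213162 = 0.5532

P(A|B) = 0.5532


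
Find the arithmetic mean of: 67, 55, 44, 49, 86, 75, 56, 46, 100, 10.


Sum = 67 + 55 + 44 + 49 + 86 + 75 + 56 + 46 + 100 + 10 = 588
n = 10
Mean = 588/10 = 58.8000

Mean = 58.8000


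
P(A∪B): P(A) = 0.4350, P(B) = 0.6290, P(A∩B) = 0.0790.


P(A∪B) = 0.4350 + 0.6290 - 0.0790
= 1.0640 - 0.0790
= 0.9850

P(A∪B) = 0.9850


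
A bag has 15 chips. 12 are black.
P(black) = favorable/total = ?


P = 12/15 = 0.8000

P = 0.8000


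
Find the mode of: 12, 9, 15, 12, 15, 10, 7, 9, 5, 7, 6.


Frequencies: 5:1, 6:1, 7:2, 9:2, 10:1, 12:2, 15:2
Max frequency = 2
Mode = 7, 9, 12, 15

Mode = 7, 9, 12, 15


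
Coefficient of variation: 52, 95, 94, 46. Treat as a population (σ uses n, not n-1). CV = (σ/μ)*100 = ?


Mean = 71.7500
SD = 22.8514
CV = (22.8514/71.7500)*100 = 31.8487%

CV = 31.8487%


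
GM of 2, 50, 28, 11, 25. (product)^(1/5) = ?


Product = 2 × 50 × 28 × 11 × 25 = 770000
GM = 770000^(1/5) = 15.0417

GM = 15.0417


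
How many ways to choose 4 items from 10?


C(10,4) = 10!/(4! × 6!)
= 3628800/(24 × 720)
= 210

C(10,4) = 210


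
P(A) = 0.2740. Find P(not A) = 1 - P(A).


P(not A) = 1 - 0.2740 = 0.7260

P(not A) = 0.7260


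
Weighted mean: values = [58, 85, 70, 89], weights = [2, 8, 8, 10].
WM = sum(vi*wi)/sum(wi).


Numerator = 58*2 + 85*8 + 70*8 + 89*10 = 2246
Denominator = 2 + 8 + 8 + 10 = 28
WM = 2246/28 = 80.2143

WM = 80.2143


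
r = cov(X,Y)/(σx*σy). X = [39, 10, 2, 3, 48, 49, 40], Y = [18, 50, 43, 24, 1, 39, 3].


Mean X = 27.2857, Mean Y = 25.4286
SD X = 19.739115, SD Y = 17.943221
Cov = -202.551020
r = -202.551020/(19.739115*17.943221) = -0.5719

r = -0.5719


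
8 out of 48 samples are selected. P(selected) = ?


P = 8/48 = 0.1667

P = 0.1667


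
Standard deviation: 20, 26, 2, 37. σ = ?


Mean = 21.2500
Variance = 160.6875
SD = sqrt(160.6875) = 12.6763

SD = 12.6763


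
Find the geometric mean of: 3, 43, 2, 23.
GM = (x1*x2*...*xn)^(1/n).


Product = 3 × 43 × 2 × 23 = 5934
GM = 5934^(1/4) = 8.7768

GM = 8.7768


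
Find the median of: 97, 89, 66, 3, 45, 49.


Sorted: 3, 45, 49, 66, 89, 97
n = 6 (even)
Middle values: 49 and 66
Median = (49+66)/2 = 57.5000

Median = 57.5000


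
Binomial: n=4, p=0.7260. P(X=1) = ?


C(4,1) = 4
p^1 = 0.726000
(1-p)^3 = 0.020571
P = 4 * 0.726000 * 0.020571 = 0.0597

P(X=1) = 0.0597


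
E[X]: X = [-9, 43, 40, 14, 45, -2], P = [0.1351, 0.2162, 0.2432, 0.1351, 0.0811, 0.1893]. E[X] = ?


E[X] = -9*0.1351 + 43*0.2162 + 40*0.2432 + 14*0.1351 + 45*0.0811 - 2*0.1893
= -1.2159 + 9.2966 + 9.7280 + 1.8914 + 3.6495 - 0.3786
= 22.9710

E[X] = 22.9710


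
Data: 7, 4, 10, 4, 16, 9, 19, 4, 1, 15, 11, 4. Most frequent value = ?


Frequencies: 1:1, 4:4, 7:1, 9:1, 10:1, 11:1, 15:1, 16:1, 19:1
Max frequency = 4
Mode = 4

Mode = 4
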